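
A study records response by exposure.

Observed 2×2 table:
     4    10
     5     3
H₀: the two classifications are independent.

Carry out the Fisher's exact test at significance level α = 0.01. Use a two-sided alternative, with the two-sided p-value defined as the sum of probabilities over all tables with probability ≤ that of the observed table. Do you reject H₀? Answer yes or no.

reject H₀: no

Margins: r₁=14, r₂=8, c₁=9, c₂=13, n=22
p_obs = C(14,4)·C(8,5)/C(22,9); sum pmf over tables with pmf ≤ p_obs
p-value (two-sided) = 0.18700
At α=0.01: p ≥ α → fail to reject H₀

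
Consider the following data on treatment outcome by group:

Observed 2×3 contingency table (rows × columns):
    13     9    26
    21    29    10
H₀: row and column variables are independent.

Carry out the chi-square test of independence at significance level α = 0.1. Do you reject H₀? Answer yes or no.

reject H₀: yes

Row totals [48, 60], col totals [34, 38, 36], n=108
χ² = (13−15.11)²/15.11 + (9−16.89)²/16.89 + (26−16.00)²/16.00 + (21−18.89)²/18.89 + (29−21.11)²/21.11 + (10−20.00)²/20.00 = 18.4138
df = 2
p-value (upper-tail) = 0.00010
At α=0.1: p < α → reject H₀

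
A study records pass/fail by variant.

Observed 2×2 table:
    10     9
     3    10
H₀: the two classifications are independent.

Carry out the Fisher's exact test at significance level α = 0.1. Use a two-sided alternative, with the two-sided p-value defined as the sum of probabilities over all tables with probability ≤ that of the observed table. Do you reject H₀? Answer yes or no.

reject H₀: no

Margins: r₁=19, r₂=13, c₁=13, c₂=19, n=32
p_obs = C(19,10)·C(13,3)/C(32,13); sum pmf over tables with pmf ≤ p_obs
p-value (two-sided) = 0.14689
At α=0.1: p ≥ α → fail to reject H₀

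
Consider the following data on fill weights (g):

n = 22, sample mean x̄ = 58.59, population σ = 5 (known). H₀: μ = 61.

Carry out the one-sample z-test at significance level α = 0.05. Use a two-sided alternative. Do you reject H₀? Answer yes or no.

reject H₀: yes

SE = σ/√n = 5/√22 = 1.0660
z = (x̄−μ₀)/SE = (58.59−61)/1.0660 = -2.2608
p-value (two-sided) = 0.02377
At α=0.05: p < α → reject H₀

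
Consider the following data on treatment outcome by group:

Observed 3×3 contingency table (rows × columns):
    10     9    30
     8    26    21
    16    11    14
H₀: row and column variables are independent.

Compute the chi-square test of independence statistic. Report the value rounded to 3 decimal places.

Row totals [49, 55, 41], col totals [34, 46, 65], n=145
χ² = (10−11.49)²/11.49 + (9−15.54)²/15.54 + (30−21.97)²/21.97 + (8−12.90)²/12.90 + (26−17.45)²/17.45 + (21−24.66)²/24.66 + (16−9.61)²/9.61 + (11−13.01)²/13.01 + (14−18.38)²/18.38 = 18.0752
df = 4

test statistic = 18.075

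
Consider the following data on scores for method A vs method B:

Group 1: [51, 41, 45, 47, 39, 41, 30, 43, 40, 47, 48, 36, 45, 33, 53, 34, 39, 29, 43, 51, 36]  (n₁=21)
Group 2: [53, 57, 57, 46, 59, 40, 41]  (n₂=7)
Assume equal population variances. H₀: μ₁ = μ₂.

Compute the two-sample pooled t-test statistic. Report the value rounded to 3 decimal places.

test statistic = -2.878

x̄₁=41.476, s₁=6.846, n₁=21
x̄₂=50.429, s₂=7.997, n₂=7
s_p² = [20·6.846² + 6·7.997²]/26 = 50.8059
SE = √(s_p²·(1/21+1/7)) = 3.1108
t = (41.476−50.429)/3.1108 = -2.8778
df = 26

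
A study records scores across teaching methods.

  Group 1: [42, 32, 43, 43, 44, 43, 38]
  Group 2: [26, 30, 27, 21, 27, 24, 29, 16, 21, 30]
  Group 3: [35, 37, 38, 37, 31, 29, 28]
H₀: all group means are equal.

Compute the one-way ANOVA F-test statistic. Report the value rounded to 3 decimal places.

Group means [40.71, 25.10, 33.57], grand mean 32.125
SSB = Σnᵢ(x̄ᵢ−x̄)² = 1024.582; SSW = ΣΣ(x−x̄ᵢ)² = 404.043
MSB = 1024.582/2 = 512.2911; MSW = 404.043/21 = 19.2401
F = MSB/MSW = 26.6262
df = (2, 21)

test statistic = 26.626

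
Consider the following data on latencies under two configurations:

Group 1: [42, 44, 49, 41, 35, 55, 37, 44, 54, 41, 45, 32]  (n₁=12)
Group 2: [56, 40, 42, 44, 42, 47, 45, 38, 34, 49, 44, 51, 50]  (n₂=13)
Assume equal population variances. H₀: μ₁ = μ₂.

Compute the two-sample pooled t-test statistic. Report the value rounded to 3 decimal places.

x̄₁=43.250, s₁=6.982, n₁=12
x̄₂=44.769, s₂=5.890, n₂=13
s_p² = [11·6.982² + 12·5.890²]/23 = 41.4156
SE = √(s_p²·(1/12+1/13)) = 2.5763
t = (43.250−44.769)/2.5763 = -0.5897
df = 23

test statistic = -0.590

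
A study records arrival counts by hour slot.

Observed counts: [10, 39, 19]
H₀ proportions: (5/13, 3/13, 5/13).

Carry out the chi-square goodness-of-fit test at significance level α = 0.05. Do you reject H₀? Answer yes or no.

reject H₀: yes

n = 68; E_i = n·p_i = [26.15, 15.69, 26.15]
χ² = (10−26.15)²/26.15 + (39−15.69)²/15.69 + (19−26.15)²/26.15 = 46.5529
df = 2
p-value (upper-tail) = 0.00000
At α=0.05: p < α → reject H₀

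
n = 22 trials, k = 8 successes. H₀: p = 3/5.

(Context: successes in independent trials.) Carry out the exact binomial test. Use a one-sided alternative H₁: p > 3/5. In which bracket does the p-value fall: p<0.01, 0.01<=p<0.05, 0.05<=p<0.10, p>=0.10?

Exact binomial: n=22, k=8, p₀=3/5=0.6000
P(X≥8) from Σ C(n,i)·p₀^i·(1−p₀)^(n−i)
p-value (one-sided, H₁ greater) = 0.99295
→ bracket: p>=0.10

p-value bracket: p>=0.10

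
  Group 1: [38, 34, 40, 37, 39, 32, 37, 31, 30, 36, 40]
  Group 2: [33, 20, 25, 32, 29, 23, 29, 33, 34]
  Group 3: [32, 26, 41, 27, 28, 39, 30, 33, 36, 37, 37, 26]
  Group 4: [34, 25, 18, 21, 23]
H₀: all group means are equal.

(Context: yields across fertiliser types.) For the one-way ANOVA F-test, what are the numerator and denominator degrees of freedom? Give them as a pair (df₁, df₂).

k = 4 groups, N = 37 total
df = (k−1, N−k) = (4−1, 37−4) = (3, 33)

degrees of freedom = [3, 33]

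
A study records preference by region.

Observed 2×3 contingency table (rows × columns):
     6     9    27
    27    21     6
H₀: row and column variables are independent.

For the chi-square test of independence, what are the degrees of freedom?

degrees of freedom = 2

df = (r−1)(c−1) = (2−1)·(3−1) = 2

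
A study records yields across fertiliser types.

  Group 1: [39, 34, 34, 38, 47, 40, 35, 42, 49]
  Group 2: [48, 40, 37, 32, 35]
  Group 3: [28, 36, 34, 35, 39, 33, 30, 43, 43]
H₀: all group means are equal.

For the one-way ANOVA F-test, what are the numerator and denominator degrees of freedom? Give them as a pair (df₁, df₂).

k = 3 groups, N = 23 total
df = (k−1, N−k) = (3−1, 23−3) = (2, 20)

degrees of freedom = [2, 20]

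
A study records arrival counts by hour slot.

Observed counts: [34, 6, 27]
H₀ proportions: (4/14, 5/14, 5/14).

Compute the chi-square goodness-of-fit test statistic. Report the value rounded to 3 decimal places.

n = 67; E_i = n·p_i = [19.14, 23.93, 23.93]
χ² = (34−19.14)²/19.14 + (6−23.93)²/23.93 + (27−23.93)²/23.93 = 25.3582
df = 2

test statistic = 25.358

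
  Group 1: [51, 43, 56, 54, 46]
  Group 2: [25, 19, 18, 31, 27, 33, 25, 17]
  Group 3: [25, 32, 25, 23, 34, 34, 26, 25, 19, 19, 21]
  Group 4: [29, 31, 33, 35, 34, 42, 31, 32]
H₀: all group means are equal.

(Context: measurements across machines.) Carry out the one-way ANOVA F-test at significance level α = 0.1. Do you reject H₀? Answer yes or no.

Group means [50.00, 24.38, 25.73, 33.38], grand mean 31.094
SSB = Σnᵢ(x̄ᵢ−x̄)² = 2506.787; SSW = ΣΣ(x−x̄ᵢ)² = 775.932
MSB = 2506.787/3 = 835.5956; MSW = 775.932/28 = 27.7119
F = MSB/MSW = 30.1530
df = (3, 28)
p-value (upper-tail) = 0.00000
At α=0.1: p < α → reject H₀

reject H₀: yes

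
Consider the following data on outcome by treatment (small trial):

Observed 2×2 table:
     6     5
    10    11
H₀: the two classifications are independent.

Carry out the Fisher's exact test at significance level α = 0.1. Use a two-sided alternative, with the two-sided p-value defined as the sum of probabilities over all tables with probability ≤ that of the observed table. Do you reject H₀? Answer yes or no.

Margins: r₁=11, r₂=21, c₁=16, c₂=16, n=32
p_obs = C(11,6)·C(21,10)/C(32,16); sum pmf over tables with pmf ≤ p_obs
p-value (two-sided) = 1.00000
At α=0.1: p ≥ α → fail to reject H₀

reject H₀: no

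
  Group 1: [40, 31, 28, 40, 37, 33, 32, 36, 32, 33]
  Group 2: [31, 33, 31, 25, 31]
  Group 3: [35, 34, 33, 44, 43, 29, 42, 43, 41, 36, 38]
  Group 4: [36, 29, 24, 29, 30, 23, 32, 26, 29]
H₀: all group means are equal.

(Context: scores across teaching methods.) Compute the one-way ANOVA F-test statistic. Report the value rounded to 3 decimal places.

test statistic = 9.237

Group means [34.20, 30.20, 38.00, 28.67], grand mean 33.400
SSB = Σnᵢ(x̄ᵢ−x̄)² = 492.000; SSW = ΣΣ(x−x̄ᵢ)² = 550.400
MSB = 492.000/3 = 164.0000; MSW = 550.400/31 = 17.7548
F = MSB/MSW = 9.2369
df = (3, 31)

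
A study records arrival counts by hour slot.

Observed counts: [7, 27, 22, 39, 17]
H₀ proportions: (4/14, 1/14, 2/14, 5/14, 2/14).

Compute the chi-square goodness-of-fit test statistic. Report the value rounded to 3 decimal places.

n = 112; E_i = n·p_i = [32.00, 8.00, 16.00, 40.00, 16.00]
χ² = (7−32.00)²/32.00 + (27−8.00)²/8.00 + (22−16.00)²/16.00 + (39−40.00)²/40.00 + (17−16.00)²/16.00 = 66.9938
df = 4

test statistic = 66.994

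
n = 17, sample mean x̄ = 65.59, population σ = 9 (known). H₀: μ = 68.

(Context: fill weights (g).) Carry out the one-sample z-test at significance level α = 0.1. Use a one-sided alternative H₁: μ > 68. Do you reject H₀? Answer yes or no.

SE = σ/√n = 9/√17 = 2.1828
z = (x̄−μ₀)/SE = (65.59−68)/2.1828 = -1.1041
p-value (one-sided, H₁ greater) = 0.86522
At α=0.1: p ≥ α → fail to reject H₀

reject H₀: no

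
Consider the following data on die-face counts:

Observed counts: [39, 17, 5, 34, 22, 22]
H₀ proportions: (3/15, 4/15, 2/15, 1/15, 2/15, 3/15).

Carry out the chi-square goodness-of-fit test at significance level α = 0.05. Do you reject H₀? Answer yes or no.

n = 139; E_i = n·p_i = [27.80, 37.07, 18.53, 9.27, 18.53, 27.80]
χ² = (39−27.80)²/27.80 + (17−37.07)²/37.07 + (5−18.53)²/18.53 + (34−9.27)²/9.27 + (22−18.53)²/18.53 + (22−27.80)²/27.80 = 93.1313
df = 5
p-value (upper-tail) = 0.00000
At α=0.05: p < α → reject H₀

reject H₀: yes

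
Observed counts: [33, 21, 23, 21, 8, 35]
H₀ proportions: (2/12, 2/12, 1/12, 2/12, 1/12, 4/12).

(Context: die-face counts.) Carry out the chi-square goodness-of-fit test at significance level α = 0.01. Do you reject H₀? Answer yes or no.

n = 141; E_i = n·p_i = [23.50, 23.50, 11.75, 23.50, 11.75, 47.00]
χ² = (33−23.50)²/23.50 + (21−23.50)²/23.50 + (23−11.75)²/11.75 + (21−23.50)²/23.50 + (8−11.75)²/11.75 + (35−47.00)²/47.00 = 19.4043
df = 5
p-value (upper-tail) = 0.00162
At α=0.01: p < α → reject H₀

reject H₀: yes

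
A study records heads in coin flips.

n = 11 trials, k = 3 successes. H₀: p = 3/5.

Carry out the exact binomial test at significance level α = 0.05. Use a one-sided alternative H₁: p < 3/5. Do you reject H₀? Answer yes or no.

reject H₀: yes

Exact binomial: n=11, k=3, p₀=3/5=0.6000
P(X≤3) from Σ C(n,i)·p₀^i·(1−p₀)^(n−i)
p-value (one-sided, H₁ less) = 0.02928
At α=0.05: p < α → reject H₀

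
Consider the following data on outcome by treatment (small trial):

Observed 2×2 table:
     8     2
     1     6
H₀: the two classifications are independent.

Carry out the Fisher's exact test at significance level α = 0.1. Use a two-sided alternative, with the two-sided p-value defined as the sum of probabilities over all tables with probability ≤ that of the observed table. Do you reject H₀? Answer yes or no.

Margins: r₁=10, r₂=7, c₁=9, c₂=8, n=17
p_obs = C(10,8)·C(7,1)/C(17,9); sum pmf over tables with pmf ≤ p_obs
p-value (two-sided) = 0.01522
At α=0.1: p < α → reject H₀

reject H₀: yes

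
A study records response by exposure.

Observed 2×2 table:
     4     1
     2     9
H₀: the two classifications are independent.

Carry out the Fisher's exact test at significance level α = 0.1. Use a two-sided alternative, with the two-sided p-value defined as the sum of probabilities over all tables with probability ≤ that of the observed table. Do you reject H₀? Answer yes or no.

reject H₀: yes

Margins: r₁=5, r₂=11, c₁=6, c₂=10, n=16
p_obs = C(5,4)·C(11,2)/C(16,6); sum pmf over tables with pmf ≤ p_obs
p-value (two-sided) = 0.03571
At α=0.1: p < α → reject H₀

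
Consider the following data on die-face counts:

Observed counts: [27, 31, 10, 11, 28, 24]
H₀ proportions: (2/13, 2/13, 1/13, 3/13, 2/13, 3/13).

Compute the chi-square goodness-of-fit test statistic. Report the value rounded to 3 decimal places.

test statistic = 24.735

n = 131; E_i = n·p_i = [20.15, 20.15, 10.08, 30.23, 20.15, 30.23]
χ² = (27−20.15)²/20.15 + (31−20.15)²/20.15 + (10−10.08)²/10.08 + (11−30.23)²/30.23 + (28−20.15)²/20.15 + (24−30.23)²/30.23 = 24.7354
df = 5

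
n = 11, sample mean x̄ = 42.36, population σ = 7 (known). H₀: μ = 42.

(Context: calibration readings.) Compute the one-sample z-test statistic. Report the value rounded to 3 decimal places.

SE = σ/√n = 7/√11 = 2.1106
z = (x̄−μ₀)/SE = (42.36−42)/2.1106 = 0.1706

test statistic = 0.171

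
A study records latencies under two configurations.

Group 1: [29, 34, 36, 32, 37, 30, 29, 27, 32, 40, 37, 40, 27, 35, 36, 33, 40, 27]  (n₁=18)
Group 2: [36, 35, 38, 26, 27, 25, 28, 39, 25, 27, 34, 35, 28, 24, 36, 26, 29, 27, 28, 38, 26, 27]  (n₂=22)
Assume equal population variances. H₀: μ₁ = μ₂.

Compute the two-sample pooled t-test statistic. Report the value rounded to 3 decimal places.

test statistic = 2.097

x̄₁=33.389, s₁=4.539, n₁=18
x̄₂=30.182, s₂=5.020, n₂=22
s_p² = [17·4.539² + 21·5.020²]/38 = 23.1461
SE = √(s_p²·(1/18+1/22)) = 1.5290
t = (33.389−30.182)/1.5290 = 2.0974
df = 38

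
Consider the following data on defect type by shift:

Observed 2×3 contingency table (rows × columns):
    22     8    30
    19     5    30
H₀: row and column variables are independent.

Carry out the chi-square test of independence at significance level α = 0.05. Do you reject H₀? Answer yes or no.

Row totals [60, 54], col totals [41, 13, 60], n=114
χ² = (22−21.58)²/21.58 + (8−6.84)²/6.84 + (30−31.58)²/31.58 + (19−19.42)²/19.42 + (5−6.16)²/6.16 + (30−28.42)²/28.42 = 0.5977
df = 2
p-value (upper-tail) = 0.74168
At α=0.05: p ≥ α → fail to reject H₀

reject H₀: no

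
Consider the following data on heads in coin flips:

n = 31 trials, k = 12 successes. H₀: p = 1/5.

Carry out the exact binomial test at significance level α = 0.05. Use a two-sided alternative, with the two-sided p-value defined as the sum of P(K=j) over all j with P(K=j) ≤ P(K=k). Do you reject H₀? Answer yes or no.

Exact binomial: n=31, k=12, p₀=1/5=0.2000
P(X=j) = C(n,j)·p₀^j·(1−p₀)^(n−j); p = Σ P(X=j) over j with P(X=j) ≤ P(X=12)
p-value (two-sided) = 0.02138
At α=0.05: p < α → reject H₀

reject H₀: yes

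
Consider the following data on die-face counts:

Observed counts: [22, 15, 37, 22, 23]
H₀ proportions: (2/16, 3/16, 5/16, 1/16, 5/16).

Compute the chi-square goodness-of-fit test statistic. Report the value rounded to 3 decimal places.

test statistic = 39.736

n = 119; E_i = n·p_i = [14.88, 22.31, 37.19, 7.44, 37.19]
χ² = (22−14.88)²/14.88 + (15−22.31)²/22.31 + (37−37.19)²/37.19 + (22−7.44)²/7.44 + (23−37.19)²/37.19 = 39.7361
df = 4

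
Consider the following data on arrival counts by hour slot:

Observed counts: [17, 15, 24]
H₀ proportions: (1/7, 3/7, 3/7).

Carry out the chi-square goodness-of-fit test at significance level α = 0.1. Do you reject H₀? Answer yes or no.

reject H₀: yes

n = 56; E_i = n·p_i = [8.00, 24.00, 24.00]
χ² = (17−8.00)²/8.00 + (15−24.00)²/24.00 + (24−24.00)²/24.00 = 13.5000
df = 2
p-value (upper-tail) = 0.00117
At α=0.1: p < α → reject H₀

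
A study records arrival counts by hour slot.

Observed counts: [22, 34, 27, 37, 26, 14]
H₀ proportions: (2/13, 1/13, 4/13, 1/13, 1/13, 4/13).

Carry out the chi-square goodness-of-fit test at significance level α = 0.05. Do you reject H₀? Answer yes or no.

n = 160; E_i = n·p_i = [24.62, 12.31, 49.23, 12.31, 12.31, 49.23]
χ² = (22−24.62)²/24.62 + (34−12.31)²/12.31 + (27−49.23)²/49.23 + (37−12.31)²/12.31 + (26−12.31)²/12.31 + (14−49.23)²/49.23 = 138.5328
df = 5
p-value (upper-tail) = 0.00000
At α=0.05: p < α → reject H₀

reject H₀: yes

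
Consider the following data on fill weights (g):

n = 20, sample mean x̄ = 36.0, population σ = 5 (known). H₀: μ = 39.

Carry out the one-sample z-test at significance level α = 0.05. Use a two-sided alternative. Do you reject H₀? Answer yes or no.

SE = σ/√n = 5/√20 = 1.1180
z = (x̄−μ₀)/SE = (36.0−39)/1.1180 = -2.6833
p-value (two-sided) = 0.00729
At α=0.05: p < α → reject H₀

reject H₀: yes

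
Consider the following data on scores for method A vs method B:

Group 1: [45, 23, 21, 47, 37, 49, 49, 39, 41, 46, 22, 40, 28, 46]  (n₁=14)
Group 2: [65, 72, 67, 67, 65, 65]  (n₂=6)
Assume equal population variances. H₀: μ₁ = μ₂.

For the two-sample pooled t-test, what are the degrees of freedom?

degrees of freedom = 18

df = n₁ + n₂ − 2 = 14 + 6 − 2 = 18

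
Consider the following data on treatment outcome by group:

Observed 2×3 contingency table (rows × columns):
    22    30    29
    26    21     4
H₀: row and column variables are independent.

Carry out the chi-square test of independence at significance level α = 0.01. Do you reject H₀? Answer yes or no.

Row totals [81, 51], col totals [48, 51, 33], n=132
χ² = (22−29.45)²/29.45 + (30−31.30)²/31.30 + (29−20.25)²/20.25 + (26−18.55)²/18.55 + (21−19.70)²/19.70 + (4−12.75)²/12.75 = 14.8076
df = 2
p-value (upper-tail) = 0.00061
At α=0.01: p < α → reject H₀

reject H₀: yes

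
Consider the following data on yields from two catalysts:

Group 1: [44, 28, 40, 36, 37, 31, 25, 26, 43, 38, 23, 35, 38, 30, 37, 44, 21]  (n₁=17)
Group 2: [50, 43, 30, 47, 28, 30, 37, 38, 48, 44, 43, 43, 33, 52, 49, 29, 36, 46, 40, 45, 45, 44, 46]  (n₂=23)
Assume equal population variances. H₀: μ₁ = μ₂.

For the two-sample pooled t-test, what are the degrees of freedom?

degrees of freedom = 38

df = n₁ + n₂ − 2 = 17 + 23 − 2 = 38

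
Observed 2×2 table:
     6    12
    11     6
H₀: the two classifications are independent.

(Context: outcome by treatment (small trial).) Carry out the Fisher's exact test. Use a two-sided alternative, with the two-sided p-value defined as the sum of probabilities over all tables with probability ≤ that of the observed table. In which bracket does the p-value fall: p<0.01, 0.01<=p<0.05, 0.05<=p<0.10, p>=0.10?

Margins: r₁=18, r₂=17, c₁=17, c₂=18, n=35
p_obs = C(18,6)·C(17,11)/C(35,17); sum pmf over tables with pmf ≤ p_obs
p-value (two-sided) = 0.09434
→ bracket: 0.05<=p<0.10

p-value bracket: 0.05<=p<0.10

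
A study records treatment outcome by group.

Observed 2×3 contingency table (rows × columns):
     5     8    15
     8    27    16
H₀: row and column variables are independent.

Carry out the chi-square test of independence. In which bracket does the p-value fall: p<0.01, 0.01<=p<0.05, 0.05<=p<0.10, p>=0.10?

p-value bracket: 0.05<=p<0.10

Row totals [28, 51], col totals [13, 35, 31], n=79
χ² = (5−4.61)²/4.61 + (8−12.41)²/12.41 + (15−10.99)²/10.99 + (8−8.39)²/8.39 + (27−22.59)²/22.59 + (16−20.01)²/20.01 = 4.7448
df = 2
p-value (upper-tail) = 0.09326
→ bracket: 0.05<=p<0.10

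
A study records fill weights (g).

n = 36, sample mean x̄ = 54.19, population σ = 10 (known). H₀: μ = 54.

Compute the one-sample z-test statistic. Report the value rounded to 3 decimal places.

test statistic = 0.114

SE = σ/√n = 10/√36 = 1.6667
z = (x̄−μ₀)/SE = (54.19−54)/1.6667 = 0.1140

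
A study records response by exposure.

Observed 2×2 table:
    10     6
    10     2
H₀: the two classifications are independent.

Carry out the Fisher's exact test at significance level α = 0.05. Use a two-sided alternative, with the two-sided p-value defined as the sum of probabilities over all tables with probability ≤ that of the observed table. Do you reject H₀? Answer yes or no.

Margins: r₁=16, r₂=12, c₁=20, c₂=8, n=28
p_obs = C(16,10)·C(12,10)/C(28,20); sum pmf over tables with pmf ≤ p_obs
p-value (two-sided) = 0.40097
At α=0.05: p ≥ α → fail to reject H₀

reject H₀: no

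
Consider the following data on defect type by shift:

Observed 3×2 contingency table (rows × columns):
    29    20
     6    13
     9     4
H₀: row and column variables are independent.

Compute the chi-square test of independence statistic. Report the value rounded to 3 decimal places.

test statistic = 5.592

Row totals [49, 19, 13], col totals [44, 37], n=81
χ² = (29−26.62)²/26.62 + (20−22.38)²/22.38 + (6−10.32)²/10.32 + (13−8.68)²/8.68 + (9−7.06)²/7.06 + (4−5.94)²/5.94 = 5.5919
df = 2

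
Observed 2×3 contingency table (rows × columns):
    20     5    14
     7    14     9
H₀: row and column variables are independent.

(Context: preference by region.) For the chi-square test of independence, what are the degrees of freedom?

df = (r−1)(c−1) = (2−1)·(3−1) = 2

degrees of freedom = 2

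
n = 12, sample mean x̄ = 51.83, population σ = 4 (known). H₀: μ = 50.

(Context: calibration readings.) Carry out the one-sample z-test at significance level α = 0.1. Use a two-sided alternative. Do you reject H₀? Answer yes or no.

SE = σ/√n = 4/√12 = 1.1547
z = (x̄−μ₀)/SE = (51.83−50)/1.1547 = 1.5848
p-value (two-sided) = 0.11301
At α=0.1: p ≥ α → fail to reject H₀

reject H₀: no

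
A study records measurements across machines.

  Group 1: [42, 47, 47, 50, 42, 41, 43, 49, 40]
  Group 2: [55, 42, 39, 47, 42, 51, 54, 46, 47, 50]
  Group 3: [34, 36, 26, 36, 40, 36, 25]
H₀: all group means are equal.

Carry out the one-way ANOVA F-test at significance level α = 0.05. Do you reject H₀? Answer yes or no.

reject H₀: yes

Group means [44.56, 47.30, 33.29], grand mean 42.577
SSB = Σnᵢ(x̄ᵢ−x̄)² = 862.595; SSW = ΣΣ(x−x̄ᵢ)² = 551.751
MSB = 862.595/2 = 431.2977; MSW = 551.751/23 = 23.9892
F = MSB/MSW = 17.9789
df = (2, 23)
p-value (upper-tail) = 0.00002
At α=0.05: p < α → reject H₀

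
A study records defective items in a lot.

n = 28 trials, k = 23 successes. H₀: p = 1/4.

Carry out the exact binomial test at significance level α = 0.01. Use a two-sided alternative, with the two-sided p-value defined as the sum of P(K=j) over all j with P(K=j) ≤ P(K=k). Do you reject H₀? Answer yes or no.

Exact binomial: n=28, k=23, p₀=1/4=0.2500
P(X=j) = C(n,j)·p₀^j·(1−p₀)^(n−j); p = Σ P(X=j) over j with P(X=j) ≤ P(X=23)
p-value (two-sided) = 0.00000
At α=0.01: p < α → reject H₀

reject H₀: yes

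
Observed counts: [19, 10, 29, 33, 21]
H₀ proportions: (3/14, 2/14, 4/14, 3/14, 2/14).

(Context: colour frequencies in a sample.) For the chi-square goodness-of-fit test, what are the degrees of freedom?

degrees of freedom = 4

df = k − 1 = 5 − 1 = 4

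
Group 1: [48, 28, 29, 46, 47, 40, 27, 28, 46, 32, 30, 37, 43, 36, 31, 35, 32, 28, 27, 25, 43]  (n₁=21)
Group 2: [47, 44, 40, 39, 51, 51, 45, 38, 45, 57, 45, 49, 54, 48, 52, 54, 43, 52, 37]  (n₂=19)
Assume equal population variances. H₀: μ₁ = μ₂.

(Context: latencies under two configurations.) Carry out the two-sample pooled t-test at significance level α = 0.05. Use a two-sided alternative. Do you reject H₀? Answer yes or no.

x̄₁=35.143, s₁=7.690, n₁=21
x̄₂=46.895, s₂=5.849, n₂=19
s_p² = [20·7.690² + 18·5.849²]/38 = 47.3253
SE = √(s_p²·(1/21+1/19)) = 2.1782
t = (35.143−46.895)/2.1782 = -5.3953
df = 38
p-value (two-sided) = 0.00000
At α=0.05: p < α → reject H₀

reject H₀: yes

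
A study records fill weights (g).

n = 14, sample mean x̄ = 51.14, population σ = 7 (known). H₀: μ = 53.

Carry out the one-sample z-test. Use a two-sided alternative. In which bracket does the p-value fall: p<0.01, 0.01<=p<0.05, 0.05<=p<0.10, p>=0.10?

p-value bracket: p>=0.10

SE = σ/√n = 7/√14 = 1.8708
z = (x̄−μ₀)/SE = (51.14−53)/1.8708 = -0.9942
p-value (two-sided) = 0.32012
→ bracket: p>=0.10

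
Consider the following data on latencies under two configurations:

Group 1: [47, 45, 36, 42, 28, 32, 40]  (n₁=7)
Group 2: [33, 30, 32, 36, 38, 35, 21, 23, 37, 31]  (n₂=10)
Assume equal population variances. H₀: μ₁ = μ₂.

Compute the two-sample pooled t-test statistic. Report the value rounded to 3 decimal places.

x̄₁=38.571, s₁=6.925, n₁=7
x̄₂=31.600, s₂=5.700, n₂=10
s_p² = [6·6.925² + 9·5.700²]/15 = 38.6743
SE = √(s_p²·(1/7+1/10)) = 3.0647
t = (38.571−31.600)/3.0647 = 2.2748
df = 15

test statistic = 2.275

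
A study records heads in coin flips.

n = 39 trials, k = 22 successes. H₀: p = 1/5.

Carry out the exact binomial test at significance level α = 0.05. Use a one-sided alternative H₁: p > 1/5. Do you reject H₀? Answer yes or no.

reject H₀: yes

Exact binomial: n=39, k=22, p₀=1/5=0.2000
P(X≥22) from Σ C(n,i)·p₀^i·(1−p₀)^(n−i)
p-value (one-sided, H₁ greater) = 0.00000
At α=0.05: p < α → reject H₀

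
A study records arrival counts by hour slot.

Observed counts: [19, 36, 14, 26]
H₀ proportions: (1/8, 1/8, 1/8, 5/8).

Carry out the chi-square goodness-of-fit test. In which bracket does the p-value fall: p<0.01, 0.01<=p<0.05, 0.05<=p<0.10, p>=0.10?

p-value bracket: p<0.01

n = 95; E_i = n·p_i = [11.88, 11.88, 11.88, 59.38]
χ² = (19−11.88)²/11.88 + (36−11.88)²/11.88 + (14−11.88)²/11.88 + (26−59.38)²/59.38 = 72.4274
df = 3
p-value (upper-tail) = 0.00000
→ bracket: p<0.01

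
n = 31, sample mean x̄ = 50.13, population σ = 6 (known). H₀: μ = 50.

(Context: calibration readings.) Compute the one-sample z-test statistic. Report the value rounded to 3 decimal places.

SE = σ/√n = 6/√31 = 1.0776
z = (x̄−μ₀)/SE = (50.13−50)/1.0776 = 0.1206

test statistic = 0.121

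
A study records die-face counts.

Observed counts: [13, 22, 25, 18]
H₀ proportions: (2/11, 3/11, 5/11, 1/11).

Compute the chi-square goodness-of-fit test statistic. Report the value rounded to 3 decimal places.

n = 78; E_i = n·p_i = [14.18, 21.27, 35.45, 7.09]
χ² = (13−14.18)²/14.18 + (22−21.27)²/21.27 + (25−35.45)²/35.45 + (18−7.09)²/7.09 = 19.9893
df = 3

test statistic = 19.989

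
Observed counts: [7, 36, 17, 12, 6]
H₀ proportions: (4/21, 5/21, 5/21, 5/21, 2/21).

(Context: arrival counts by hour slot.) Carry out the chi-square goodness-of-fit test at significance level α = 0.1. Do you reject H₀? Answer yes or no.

n = 78; E_i = n·p_i = [14.86, 18.57, 18.57, 18.57, 7.43]
χ² = (7−14.86)²/14.86 + (36−18.57)²/18.57 + (17−18.57)²/18.57 + (12−18.57)²/18.57 + (6−7.43)²/7.43 = 23.2442
df = 4
p-value (upper-tail) = 0.00011
At α=0.1: p < α → reject H₀

reject H₀: yes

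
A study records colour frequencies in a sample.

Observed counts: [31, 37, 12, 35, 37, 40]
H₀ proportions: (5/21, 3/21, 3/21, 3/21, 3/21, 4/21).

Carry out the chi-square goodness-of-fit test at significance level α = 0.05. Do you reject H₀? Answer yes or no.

n = 192; E_i = n·p_i = [45.71, 27.43, 27.43, 27.43, 27.43, 36.57]
χ² = (31−45.71)²/45.71 + (37−27.43)²/27.43 + (12−27.43)²/27.43 + (35−27.43)²/27.43 + (37−27.43)²/27.43 + (40−36.57)²/36.57 = 22.5062
df = 5
p-value (upper-tail) = 0.00042
At α=0.05: p < α → reject H₀

reject H₀: yes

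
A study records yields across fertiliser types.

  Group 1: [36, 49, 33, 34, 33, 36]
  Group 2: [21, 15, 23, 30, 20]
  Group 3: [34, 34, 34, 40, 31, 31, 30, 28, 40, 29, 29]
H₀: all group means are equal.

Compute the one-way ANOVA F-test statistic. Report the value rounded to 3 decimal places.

Group means [36.83, 21.80, 32.73], grand mean 31.364
SSB = Σnᵢ(x̄ᵢ−x̄)² = 657.276; SSW = ΣΣ(x−x̄ᵢ)² = 479.815
MSB = 657.276/2 = 328.6379; MSW = 479.815/19 = 25.2534
F = MSB/MSW = 13.0136
df = (2, 19)

test statistic = 13.014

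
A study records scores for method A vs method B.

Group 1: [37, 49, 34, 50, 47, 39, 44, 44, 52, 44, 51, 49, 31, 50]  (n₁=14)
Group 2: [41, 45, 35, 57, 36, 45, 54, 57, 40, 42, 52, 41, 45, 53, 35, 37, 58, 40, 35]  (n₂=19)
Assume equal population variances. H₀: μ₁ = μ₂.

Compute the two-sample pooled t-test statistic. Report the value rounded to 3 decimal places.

x̄₁=44.357, s₁=6.709, n₁=14
x̄₂=44.632, s₂=8.112, n₂=19
s_p² = [13·6.709² + 18·8.112²]/31 = 57.0850
SE = √(s_p²·(1/14+1/19)) = 2.6612
t = (44.357−44.632)/2.6612 = -0.1031
df = 31

test statistic = -0.103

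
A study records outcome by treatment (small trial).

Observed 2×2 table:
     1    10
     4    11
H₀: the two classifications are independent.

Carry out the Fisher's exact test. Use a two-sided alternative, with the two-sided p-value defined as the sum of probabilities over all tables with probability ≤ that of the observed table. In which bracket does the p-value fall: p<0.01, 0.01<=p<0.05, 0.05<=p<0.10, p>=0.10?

Margins: r₁=11, r₂=15, c₁=5, c₂=21, n=26
p_obs = C(11,1)·C(15,4)/C(26,5); sum pmf over tables with pmf ≤ p_obs
p-value (two-sided) = 0.35619
→ bracket: p>=0.10

p-value bracket: p>=0.10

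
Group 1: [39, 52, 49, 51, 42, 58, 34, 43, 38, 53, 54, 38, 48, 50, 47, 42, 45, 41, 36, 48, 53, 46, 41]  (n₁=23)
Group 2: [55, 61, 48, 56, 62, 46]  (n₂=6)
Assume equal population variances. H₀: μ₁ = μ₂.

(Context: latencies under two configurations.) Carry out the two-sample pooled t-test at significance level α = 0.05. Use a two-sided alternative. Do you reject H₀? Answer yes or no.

reject H₀: yes

x̄₁=45.565, s₁=6.430, n₁=23
x̄₂=54.667, s₂=6.563, n₂=6
s_p² = [22·6.430² + 5·6.563²]/27 = 41.6661
SE = √(s_p²·(1/23+1/6)) = 2.9590
t = (45.565−54.667)/2.9590 = -3.0758
df = 27
p-value (two-sided) = 0.00477
At α=0.05: p < α → reject H₀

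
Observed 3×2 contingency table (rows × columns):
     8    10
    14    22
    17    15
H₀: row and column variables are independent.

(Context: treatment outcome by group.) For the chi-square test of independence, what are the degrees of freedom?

df = (r−1)(c−1) = (3−1)·(2−1) = 2

degrees of freedom = 2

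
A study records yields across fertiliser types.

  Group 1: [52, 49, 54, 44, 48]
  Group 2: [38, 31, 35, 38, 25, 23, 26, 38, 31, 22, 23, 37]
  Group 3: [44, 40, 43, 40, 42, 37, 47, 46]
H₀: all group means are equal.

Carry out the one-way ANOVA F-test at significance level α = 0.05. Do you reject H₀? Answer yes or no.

reject H₀: yes

Group means [49.40, 30.58, 42.38], grand mean 38.120
SSB = Σnᵢ(x̄ᵢ−x̄)² = 1462.648; SSW = ΣΣ(x−x̄ᵢ)² = 603.992
MSB = 1462.648/2 = 731.3242; MSW = 603.992/22 = 27.4542
F = MSB/MSW = 26.6380
df = (2, 22)
p-value (upper-tail) = 0.00000
At α=0.05: p < α → reject H₀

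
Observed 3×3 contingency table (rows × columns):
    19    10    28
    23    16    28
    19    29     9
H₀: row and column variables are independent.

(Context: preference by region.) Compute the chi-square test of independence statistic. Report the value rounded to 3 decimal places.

test statistic = 21.757

Row totals [57, 67, 57], col totals [61, 55, 65], n=181
χ² = (19−19.21)²/19.21 + (10−17.32)²/17.32 + (28−20.47)²/20.47 + (23−22.58)²/22.58 + (16−20.36)²/20.36 + (28−24.06)²/24.06 + (19−19.21)²/19.21 + (29−17.32)²/17.32 + (9−20.47)²/20.47 = 21.7574
df = 4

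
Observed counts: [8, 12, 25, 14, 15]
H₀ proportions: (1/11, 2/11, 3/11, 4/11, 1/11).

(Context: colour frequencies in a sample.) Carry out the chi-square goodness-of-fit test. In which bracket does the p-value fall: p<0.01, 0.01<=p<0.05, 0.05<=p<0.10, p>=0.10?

p-value bracket: p<0.01

n = 74; E_i = n·p_i = [6.73, 13.45, 20.18, 26.91, 6.73]
χ² = (8−6.73)²/6.73 + (12−13.45)²/13.45 + (25−20.18)²/20.18 + (14−26.91)²/26.91 + (15−6.73)²/6.73 = 17.9144
df = 4
p-value (upper-tail) = 0.00128
→ bracket: p<0.01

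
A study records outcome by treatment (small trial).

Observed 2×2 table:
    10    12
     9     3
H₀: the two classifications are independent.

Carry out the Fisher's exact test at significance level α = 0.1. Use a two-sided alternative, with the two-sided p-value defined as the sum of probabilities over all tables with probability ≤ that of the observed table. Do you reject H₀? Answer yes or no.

Margins: r₁=22, r₂=12, c₁=19, c₂=15, n=34
p_obs = C(22,10)·C(12,9)/C(34,19); sum pmf over tables with pmf ≤ p_obs
p-value (two-sided) = 0.15181
At α=0.1: p ≥ α → fail to reject H₀

reject H₀: no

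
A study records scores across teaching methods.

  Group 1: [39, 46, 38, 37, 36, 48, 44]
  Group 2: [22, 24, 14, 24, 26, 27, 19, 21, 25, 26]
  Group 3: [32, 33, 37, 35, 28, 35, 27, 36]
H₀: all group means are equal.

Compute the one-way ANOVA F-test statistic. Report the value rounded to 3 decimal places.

Group means [41.14, 22.80, 32.88], grand mean 31.160
SSB = Σnᵢ(x̄ᵢ−x̄)² = 1420.028; SSW = ΣΣ(x−x̄ᵢ)² = 373.332
MSB = 1420.028/2 = 710.0139; MSW = 373.332/22 = 16.9696
F = MSB/MSW = 41.8402
df = (2, 22)

test statistic = 41.840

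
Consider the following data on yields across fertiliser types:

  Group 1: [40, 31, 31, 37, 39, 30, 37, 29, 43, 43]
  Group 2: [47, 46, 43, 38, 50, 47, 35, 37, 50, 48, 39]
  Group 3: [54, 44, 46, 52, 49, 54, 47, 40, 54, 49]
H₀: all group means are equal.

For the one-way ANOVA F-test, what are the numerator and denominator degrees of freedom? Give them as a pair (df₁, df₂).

degrees of freedom = [2, 28]

k = 3 groups, N = 31 total
df = (k−1, N−k) = (3−1, 31−3) = (2, 28)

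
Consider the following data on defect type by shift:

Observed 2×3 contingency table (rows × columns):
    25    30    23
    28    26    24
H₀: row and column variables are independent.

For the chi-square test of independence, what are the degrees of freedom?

degrees of freedom = 2

df = (r−1)(c−1) = (2−1)·(3−1) = 2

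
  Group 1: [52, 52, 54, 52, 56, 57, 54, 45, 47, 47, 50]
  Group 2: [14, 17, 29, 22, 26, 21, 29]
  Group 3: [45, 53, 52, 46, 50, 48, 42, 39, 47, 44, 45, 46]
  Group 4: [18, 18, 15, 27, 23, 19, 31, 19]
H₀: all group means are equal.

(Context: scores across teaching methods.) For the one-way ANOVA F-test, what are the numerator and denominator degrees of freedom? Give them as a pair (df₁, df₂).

degrees of freedom = [3, 34]

k = 4 groups, N = 38 total
df = (k−1, N−k) = (4−1, 38−4) = (3, 34)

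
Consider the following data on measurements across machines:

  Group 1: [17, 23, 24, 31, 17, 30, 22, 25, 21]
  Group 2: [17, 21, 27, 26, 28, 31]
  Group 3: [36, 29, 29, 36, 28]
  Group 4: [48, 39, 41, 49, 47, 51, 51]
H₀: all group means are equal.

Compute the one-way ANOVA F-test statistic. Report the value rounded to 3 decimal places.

Group means [23.33, 25.00, 31.60, 46.57], grand mean 31.259
SSB = Σnᵢ(x̄ᵢ−x̄)² = 2442.271; SSW = ΣΣ(x−x̄ᵢ)² = 524.914
MSB = 2442.271/3 = 814.0903; MSW = 524.914/23 = 22.8224
F = MSB/MSW = 35.6707
df = (3, 23)

test statistic = 35.671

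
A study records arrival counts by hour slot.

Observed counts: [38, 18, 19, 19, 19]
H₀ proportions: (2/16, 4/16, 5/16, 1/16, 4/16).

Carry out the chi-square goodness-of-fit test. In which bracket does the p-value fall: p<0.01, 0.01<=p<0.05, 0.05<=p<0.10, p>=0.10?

n = 113; E_i = n·p_i = [14.12, 28.25, 35.31, 7.06, 28.25]
χ² = (38−14.12)²/14.12 + (18−28.25)²/28.25 + (19−35.31)²/35.31 + (19−7.06)²/7.06 + (19−28.25)²/28.25 = 74.8159
df = 4
p-value (upper-tail) = 0.00000
→ bracket: p<0.01

p-value bracket: p<0.01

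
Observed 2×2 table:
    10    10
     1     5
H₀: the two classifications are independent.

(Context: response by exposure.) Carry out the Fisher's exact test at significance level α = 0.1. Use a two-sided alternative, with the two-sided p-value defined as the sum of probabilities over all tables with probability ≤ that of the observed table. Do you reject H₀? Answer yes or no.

Margins: r₁=20, r₂=6, c₁=11, c₂=15, n=26
p_obs = C(20,10)·C(6,1)/C(26,11); sum pmf over tables with pmf ≤ p_obs
p-value (two-sided) = 0.19732
At α=0.1: p ≥ α → fail to reject H₀

reject H₀: no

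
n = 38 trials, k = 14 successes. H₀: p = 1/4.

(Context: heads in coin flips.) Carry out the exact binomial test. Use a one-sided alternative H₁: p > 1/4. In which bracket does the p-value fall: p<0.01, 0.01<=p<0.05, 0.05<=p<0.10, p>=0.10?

Exact binomial: n=38, k=14, p₀=1/4=0.2500
P(X≥14) from Σ C(n,i)·p₀^i·(1−p₀)^(n−i)
p-value (one-sided, H₁ greater) = 0.07097
→ bracket: 0.05<=p<0.10

p-value bracket: 0.05<=p<0.10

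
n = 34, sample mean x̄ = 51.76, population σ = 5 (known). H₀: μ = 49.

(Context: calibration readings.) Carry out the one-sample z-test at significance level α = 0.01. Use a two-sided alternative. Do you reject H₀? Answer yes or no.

reject H₀: yes

SE = σ/√n = 5/√34 = 0.8575
z = (x̄−μ₀)/SE = (51.76−49)/0.8575 = 3.2187
p-value (two-sided) = 0.00129
At α=0.01: p < α → reject H₀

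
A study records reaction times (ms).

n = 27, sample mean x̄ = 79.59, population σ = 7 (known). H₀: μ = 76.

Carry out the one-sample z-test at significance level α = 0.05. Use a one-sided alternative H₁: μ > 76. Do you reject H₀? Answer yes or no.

reject H₀: yes

SE = σ/√n = 7/√27 = 1.3472
z = (x̄−μ₀)/SE = (79.59−76)/1.3472 = 2.6649
p-value (one-sided, H₁ greater) = 0.00385
At α=0.05: p < α → reject H₀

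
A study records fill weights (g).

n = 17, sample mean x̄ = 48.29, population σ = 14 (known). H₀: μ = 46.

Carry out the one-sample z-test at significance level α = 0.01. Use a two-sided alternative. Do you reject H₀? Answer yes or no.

reject H₀: no

SE = σ/√n = 14/√17 = 3.3955
z = (x̄−μ₀)/SE = (48.29−46)/3.3955 = 0.6744
p-value (two-sided) = 0.50004
At α=0.01: p ≥ α → fail to reject H₀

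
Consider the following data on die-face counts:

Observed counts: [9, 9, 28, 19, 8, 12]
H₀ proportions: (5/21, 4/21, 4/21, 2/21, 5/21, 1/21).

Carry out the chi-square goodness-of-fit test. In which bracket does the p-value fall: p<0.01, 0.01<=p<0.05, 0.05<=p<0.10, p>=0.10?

n = 85; E_i = n·p_i = [20.24, 16.19, 16.19, 8.10, 20.24, 4.05]
χ² = (9−20.24)²/20.24 + (9−16.19)²/16.19 + (28−16.19)²/16.19 + (19−8.10)²/8.10 + (8−20.24)²/20.24 + (12−4.05)²/4.05 = 55.7618
df = 5
p-value (upper-tail) = 0.00000
→ bracket: p<0.01

p-value bracket: p<0.01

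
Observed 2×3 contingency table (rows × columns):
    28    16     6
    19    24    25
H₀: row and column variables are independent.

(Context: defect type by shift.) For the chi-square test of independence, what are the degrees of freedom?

degrees of freedom = 2

df = (r−1)(c−1) = (2−1)·(3−1) = 2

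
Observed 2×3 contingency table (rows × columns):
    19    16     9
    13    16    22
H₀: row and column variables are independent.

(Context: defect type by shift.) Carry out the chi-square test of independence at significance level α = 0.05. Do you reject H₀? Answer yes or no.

Row totals [44, 51], col totals [32, 32, 31], n=95
χ² = (19−14.82)²/14.82 + (16−14.82)²/14.82 + (9−14.36)²/14.36 + (13−17.18)²/17.18 + (16−17.18)²/17.18 + (22−16.64)²/16.64 = 6.0939
df = 2
p-value (upper-tail) = 0.04750
At α=0.05: p < α → reject H₀

reject H₀: yes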